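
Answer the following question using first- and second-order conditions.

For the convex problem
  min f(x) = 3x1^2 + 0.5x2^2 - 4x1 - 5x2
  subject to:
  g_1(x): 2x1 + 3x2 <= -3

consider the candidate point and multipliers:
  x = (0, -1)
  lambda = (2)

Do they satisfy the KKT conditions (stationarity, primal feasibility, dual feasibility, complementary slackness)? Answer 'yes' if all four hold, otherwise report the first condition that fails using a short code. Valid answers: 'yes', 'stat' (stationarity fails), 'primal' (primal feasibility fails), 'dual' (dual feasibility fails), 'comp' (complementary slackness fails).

Gradient of f: grad f(x) = Q x + c = (-4, -6)
Constraint values g_i(x) = a_i^T x - b_i:
  g_1((0, -1)) = 0
Stationarity residual: grad f(x) + sum_i lambda_i a_i = (0, 0)
  -> stationarity OK
Primal feasibility (all g_i <= 0): OK
Dual feasibility (all lambda_i >= 0): OK
Complementary slackness (lambda_i * g_i(x) = 0 for all i): OK

Verdict: yes, KKT holds.

yes


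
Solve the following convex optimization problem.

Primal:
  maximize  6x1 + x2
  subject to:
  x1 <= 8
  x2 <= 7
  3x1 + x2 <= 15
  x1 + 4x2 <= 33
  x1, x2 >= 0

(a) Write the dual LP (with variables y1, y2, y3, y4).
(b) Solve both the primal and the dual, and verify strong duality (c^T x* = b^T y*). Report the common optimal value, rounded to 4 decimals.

The standard primal-dual pair for 'max c^T x s.t. A x <= b, x >= 0' is:
  Dual:  min b^T y  s.t.  A^T y >= c,  y >= 0.

So the dual LP is:
  minimize  8y1 + 7y2 + 15y3 + 33y4
  subject to:
    y1 + 3y3 + y4 >= 6
    y2 + y3 + 4y4 >= 1
    y1, y2, y3, y4 >= 0

Solving the primal: x* = (5, 0).
  primal value c^T x* = 30.
Solving the dual: y* = (0, 0, 2, 0).
  dual value b^T y* = 30.
Strong duality: c^T x* = b^T y*. Confirmed.

30


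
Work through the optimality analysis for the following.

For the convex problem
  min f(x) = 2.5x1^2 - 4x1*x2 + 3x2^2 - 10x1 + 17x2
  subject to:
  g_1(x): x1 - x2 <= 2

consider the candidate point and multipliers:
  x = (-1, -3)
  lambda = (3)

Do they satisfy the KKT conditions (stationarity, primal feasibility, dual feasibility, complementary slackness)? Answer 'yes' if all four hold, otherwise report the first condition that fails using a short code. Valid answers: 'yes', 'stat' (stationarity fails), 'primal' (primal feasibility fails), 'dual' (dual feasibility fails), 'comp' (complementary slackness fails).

Gradient of f: grad f(x) = Q x + c = (-3, 3)
Constraint values g_i(x) = a_i^T x - b_i:
  g_1((-1, -3)) = 0
Stationarity residual: grad f(x) + sum_i lambda_i a_i = (0, 0)
  -> stationarity OK
Primal feasibility (all g_i <= 0): OK
Dual feasibility (all lambda_i >= 0): OK
Complementary slackness (lambda_i * g_i(x) = 0 for all i): OK

Verdict: yes, KKT holds.

yes


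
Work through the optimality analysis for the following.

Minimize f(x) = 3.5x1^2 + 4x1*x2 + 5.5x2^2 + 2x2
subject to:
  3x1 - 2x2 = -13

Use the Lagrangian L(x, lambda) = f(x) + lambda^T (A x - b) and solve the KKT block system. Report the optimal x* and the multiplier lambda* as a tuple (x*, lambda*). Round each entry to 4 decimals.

Form the Lagrangian:
  L(x, lambda) = (1/2) x^T Q x + c^T x + lambda^T (A x - b)
Stationarity (grad_x L = 0): Q x + c + A^T lambda = 0.
Primal feasibility: A x = b.

This gives the KKT block system:
  [ Q   A^T ] [ x     ]   [-c ]
  [ A    0  ] [ lambda ] = [ b ]

Solving the linear system:
  x*      = (-3.1143, 1.8286)
  lambda* = (4.8286)
  f(x*)   = 33.2143

x* = (-3.1143, 1.8286), lambda* = (4.8286)


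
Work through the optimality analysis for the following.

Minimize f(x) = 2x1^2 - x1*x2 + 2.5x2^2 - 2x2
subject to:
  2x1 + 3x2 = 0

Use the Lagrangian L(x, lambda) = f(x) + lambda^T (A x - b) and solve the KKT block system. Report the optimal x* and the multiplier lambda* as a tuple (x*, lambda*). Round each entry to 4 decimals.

Form the Lagrangian:
  L(x, lambda) = (1/2) x^T Q x + c^T x + lambda^T (A x - b)
Stationarity (grad_x L = 0): Q x + c + A^T lambda = 0.
Primal feasibility: A x = b.

This gives the KKT block system:
  [ Q   A^T ] [ x     ]   [-c ]
  [ A    0  ] [ lambda ] = [ b ]

Solving the linear system:
  x*      = (-0.1765, 0.1176)
  lambda* = (0.4118)
  f(x*)   = -0.1176

x* = (-0.1765, 0.1176), lambda* = (0.4118)


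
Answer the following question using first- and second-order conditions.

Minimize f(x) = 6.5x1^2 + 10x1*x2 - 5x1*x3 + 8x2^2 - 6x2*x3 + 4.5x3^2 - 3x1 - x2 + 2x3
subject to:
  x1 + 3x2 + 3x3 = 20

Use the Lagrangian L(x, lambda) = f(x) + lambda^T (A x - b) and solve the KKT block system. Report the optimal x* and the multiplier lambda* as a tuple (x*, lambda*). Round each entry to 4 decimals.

Form the Lagrangian:
  L(x, lambda) = (1/2) x^T Q x + c^T x + lambda^T (A x - b)
Stationarity (grad_x L = 0): Q x + c + A^T lambda = 0.
Primal feasibility: A x = b.

This gives the KKT block system:
  [ Q   A^T ] [ x     ]   [-c ]
  [ A    0  ] [ lambda ] = [ b ]

Solving the linear system:
  x*      = (0.203, 2.674, 3.925)
  lambda* = (-6.7551)
  f(x*)   = 69.834

x* = (0.203, 2.674, 3.925), lambda* = (-6.7551)


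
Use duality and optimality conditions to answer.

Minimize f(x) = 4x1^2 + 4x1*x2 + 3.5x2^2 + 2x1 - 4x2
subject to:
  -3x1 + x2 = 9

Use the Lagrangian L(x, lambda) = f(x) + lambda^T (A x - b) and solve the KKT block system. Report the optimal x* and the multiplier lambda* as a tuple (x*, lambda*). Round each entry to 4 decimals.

Form the Lagrangian:
  L(x, lambda) = (1/2) x^T Q x + c^T x + lambda^T (A x - b)
Stationarity (grad_x L = 0): Q x + c + A^T lambda = 0.
Primal feasibility: A x = b.

This gives the KKT block system:
  [ Q   A^T ] [ x     ]   [-c ]
  [ A    0  ] [ lambda ] = [ b ]

Solving the linear system:
  x*      = (-2.2632, 2.2105)
  lambda* = (-2.4211)
  f(x*)   = 4.2105

x* = (-2.2632, 2.2105), lambda* = (-2.4211)


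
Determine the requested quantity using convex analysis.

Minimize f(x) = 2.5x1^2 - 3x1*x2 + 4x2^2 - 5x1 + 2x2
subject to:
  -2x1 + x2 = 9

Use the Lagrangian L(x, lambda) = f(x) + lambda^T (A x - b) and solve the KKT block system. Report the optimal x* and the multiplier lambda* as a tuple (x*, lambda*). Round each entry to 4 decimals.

Form the Lagrangian:
  L(x, lambda) = (1/2) x^T Q x + c^T x + lambda^T (A x - b)
Stationarity (grad_x L = 0): Q x + c + A^T lambda = 0.
Primal feasibility: A x = b.

This gives the KKT block system:
  [ Q   A^T ] [ x     ]   [-c ]
  [ A    0  ] [ lambda ] = [ b ]

Solving the linear system:
  x*      = (-4.64, -0.28)
  lambda* = (-13.68)
  f(x*)   = 72.88

x* = (-4.64, -0.28), lambda* = (-13.68)


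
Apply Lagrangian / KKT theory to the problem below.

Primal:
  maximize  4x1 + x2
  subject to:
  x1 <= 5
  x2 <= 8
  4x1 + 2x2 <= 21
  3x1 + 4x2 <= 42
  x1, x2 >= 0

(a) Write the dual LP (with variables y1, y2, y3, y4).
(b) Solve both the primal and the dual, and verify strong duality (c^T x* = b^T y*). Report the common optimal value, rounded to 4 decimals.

The standard primal-dual pair for 'max c^T x s.t. A x <= b, x >= 0' is:
  Dual:  min b^T y  s.t.  A^T y >= c,  y >= 0.

So the dual LP is:
  minimize  5y1 + 8y2 + 21y3 + 42y4
  subject to:
    y1 + 4y3 + 3y4 >= 4
    y2 + 2y3 + 4y4 >= 1
    y1, y2, y3, y4 >= 0

Solving the primal: x* = (5, 0.5).
  primal value c^T x* = 20.5.
Solving the dual: y* = (2, 0, 0.5, 0).
  dual value b^T y* = 20.5.
Strong duality: c^T x* = b^T y*. Confirmed.

20.5


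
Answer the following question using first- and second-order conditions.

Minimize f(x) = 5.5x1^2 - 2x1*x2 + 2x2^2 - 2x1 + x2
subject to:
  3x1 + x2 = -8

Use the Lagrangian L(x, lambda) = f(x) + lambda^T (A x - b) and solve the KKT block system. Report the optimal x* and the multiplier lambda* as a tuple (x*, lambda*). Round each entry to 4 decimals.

Form the Lagrangian:
  L(x, lambda) = (1/2) x^T Q x + c^T x + lambda^T (A x - b)
Stationarity (grad_x L = 0): Q x + c + A^T lambda = 0.
Primal feasibility: A x = b.

This gives the KKT block system:
  [ Q   A^T ] [ x     ]   [-c ]
  [ A    0  ] [ lambda ] = [ b ]

Solving the linear system:
  x*      = (-1.8136, -2.5593)
  lambda* = (5.6102)
  f(x*)   = 22.9746

x* = (-1.8136, -2.5593), lambda* = (5.6102)


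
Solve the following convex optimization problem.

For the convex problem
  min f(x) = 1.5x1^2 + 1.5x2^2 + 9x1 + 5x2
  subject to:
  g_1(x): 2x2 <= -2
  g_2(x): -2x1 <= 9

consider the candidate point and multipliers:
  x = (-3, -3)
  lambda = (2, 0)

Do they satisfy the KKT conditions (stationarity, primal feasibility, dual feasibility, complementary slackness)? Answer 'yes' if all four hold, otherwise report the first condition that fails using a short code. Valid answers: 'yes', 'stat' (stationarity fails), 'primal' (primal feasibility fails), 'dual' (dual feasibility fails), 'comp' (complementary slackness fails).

Gradient of f: grad f(x) = Q x + c = (0, -4)
Constraint values g_i(x) = a_i^T x - b_i:
  g_1((-3, -3)) = -4
  g_2((-3, -3)) = -3
Stationarity residual: grad f(x) + sum_i lambda_i a_i = (0, 0)
  -> stationarity OK
Primal feasibility (all g_i <= 0): OK
Dual feasibility (all lambda_i >= 0): OK
Complementary slackness (lambda_i * g_i(x) = 0 for all i): FAILS

Verdict: the first failing condition is complementary_slackness -> comp.

comp


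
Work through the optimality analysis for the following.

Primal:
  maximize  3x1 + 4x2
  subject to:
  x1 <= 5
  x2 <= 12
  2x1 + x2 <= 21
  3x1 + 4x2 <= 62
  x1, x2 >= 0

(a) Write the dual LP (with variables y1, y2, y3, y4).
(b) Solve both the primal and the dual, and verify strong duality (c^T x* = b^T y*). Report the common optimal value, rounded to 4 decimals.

The standard primal-dual pair for 'max c^T x s.t. A x <= b, x >= 0' is:
  Dual:  min b^T y  s.t.  A^T y >= c,  y >= 0.

So the dual LP is:
  minimize  5y1 + 12y2 + 21y3 + 62y4
  subject to:
    y1 + 2y3 + 3y4 >= 3
    y2 + y3 + 4y4 >= 4
    y1, y2, y3, y4 >= 0

Solving the primal: x* = (4.5, 12).
  primal value c^T x* = 61.5.
Solving the dual: y* = (0, 2.5, 1.5, 0).
  dual value b^T y* = 61.5.
Strong duality: c^T x* = b^T y*. Confirmed.

61.5


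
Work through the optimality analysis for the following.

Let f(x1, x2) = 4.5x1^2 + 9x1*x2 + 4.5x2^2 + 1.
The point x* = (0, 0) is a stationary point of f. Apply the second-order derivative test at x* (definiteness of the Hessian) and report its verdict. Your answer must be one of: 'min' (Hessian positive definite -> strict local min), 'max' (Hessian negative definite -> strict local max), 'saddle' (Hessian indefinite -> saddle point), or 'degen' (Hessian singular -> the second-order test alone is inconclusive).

Compute the Hessian H = grad^2 f:
  H = [[9, 9], [9, 9]]
Verify stationarity: grad f(x*) = H x* + g = (0, 0).
Eigenvalues of H: 0, 18.
H has a zero eigenvalue (singular; positive semidefinite but not definite), so H is neither positive definite, negative definite, nor indefinite. The second-order test alone is inconclusive -> degen.
(Indeed, f is constant along the null direction of H through x*, so x* is not a strict local extremum.)

degen


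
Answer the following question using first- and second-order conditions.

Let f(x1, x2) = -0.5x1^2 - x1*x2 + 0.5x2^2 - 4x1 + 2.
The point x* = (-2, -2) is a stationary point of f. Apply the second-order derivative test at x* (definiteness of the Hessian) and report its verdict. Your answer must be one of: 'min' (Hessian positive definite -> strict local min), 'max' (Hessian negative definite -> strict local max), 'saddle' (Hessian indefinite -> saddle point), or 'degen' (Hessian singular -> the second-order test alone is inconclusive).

Compute the Hessian H = grad^2 f:
  H = [[-1, -1], [-1, 1]]
Verify stationarity: grad f(x*) = H x* + g = (0, 0).
Eigenvalues of H: -1.4142, 1.4142.
Eigenvalues have mixed signs, so H is indefinite -> x* is a saddle point.

saddle


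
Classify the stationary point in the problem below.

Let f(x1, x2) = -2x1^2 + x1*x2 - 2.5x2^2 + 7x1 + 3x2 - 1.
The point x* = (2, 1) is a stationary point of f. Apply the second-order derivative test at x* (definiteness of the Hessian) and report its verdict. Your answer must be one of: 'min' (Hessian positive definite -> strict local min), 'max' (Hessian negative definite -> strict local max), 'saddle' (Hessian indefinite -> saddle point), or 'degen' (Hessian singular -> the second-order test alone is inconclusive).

Compute the Hessian H = grad^2 f:
  H = [[-4, 1], [1, -5]]
Verify stationarity: grad f(x*) = H x* + g = (0, 0).
Eigenvalues of H: -5.618, -3.382.
Both eigenvalues < 0, so H is negative definite -> x* is a strict local max.

max


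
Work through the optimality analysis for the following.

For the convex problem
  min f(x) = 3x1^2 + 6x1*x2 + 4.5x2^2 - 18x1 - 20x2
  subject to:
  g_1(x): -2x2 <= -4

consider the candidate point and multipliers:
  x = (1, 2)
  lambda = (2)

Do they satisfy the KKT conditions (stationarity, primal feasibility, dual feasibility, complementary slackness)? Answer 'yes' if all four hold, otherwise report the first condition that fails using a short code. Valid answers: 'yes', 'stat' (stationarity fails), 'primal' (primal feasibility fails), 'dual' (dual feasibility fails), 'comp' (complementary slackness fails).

Gradient of f: grad f(x) = Q x + c = (0, 4)
Constraint values g_i(x) = a_i^T x - b_i:
  g_1((1, 2)) = 0
Stationarity residual: grad f(x) + sum_i lambda_i a_i = (0, 0)
  -> stationarity OK
Primal feasibility (all g_i <= 0): OK
Dual feasibility (all lambda_i >= 0): OK
Complementary slackness (lambda_i * g_i(x) = 0 for all i): OK

Verdict: yes, KKT holds.

yes


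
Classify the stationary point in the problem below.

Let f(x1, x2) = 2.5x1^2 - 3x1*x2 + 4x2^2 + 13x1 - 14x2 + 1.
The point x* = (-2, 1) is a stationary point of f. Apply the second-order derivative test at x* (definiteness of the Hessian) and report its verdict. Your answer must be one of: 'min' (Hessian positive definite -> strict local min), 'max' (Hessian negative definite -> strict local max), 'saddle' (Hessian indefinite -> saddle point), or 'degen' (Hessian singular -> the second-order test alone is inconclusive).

Compute the Hessian H = grad^2 f:
  H = [[5, -3], [-3, 8]]
Verify stationarity: grad f(x*) = H x* + g = (0, 0).
Eigenvalues of H: 3.1459, 9.8541.
Both eigenvalues > 0, so H is positive definite -> x* is a strict local min.

min


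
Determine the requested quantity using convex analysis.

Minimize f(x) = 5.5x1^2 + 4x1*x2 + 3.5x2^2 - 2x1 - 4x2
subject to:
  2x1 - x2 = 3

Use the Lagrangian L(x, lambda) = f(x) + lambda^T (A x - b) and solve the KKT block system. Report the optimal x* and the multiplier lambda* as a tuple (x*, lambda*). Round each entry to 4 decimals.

Form the Lagrangian:
  L(x, lambda) = (1/2) x^T Q x + c^T x + lambda^T (A x - b)
Stationarity (grad_x L = 0): Q x + c + A^T lambda = 0.
Primal feasibility: A x = b.

This gives the KKT block system:
  [ Q   A^T ] [ x     ]   [-c ]
  [ A    0  ] [ lambda ] = [ b ]

Solving the linear system:
  x*      = (1.1636, -0.6727)
  lambda* = (-4.0545)
  f(x*)   = 6.2636

x* = (1.1636, -0.6727), lambda* = (-4.0545)


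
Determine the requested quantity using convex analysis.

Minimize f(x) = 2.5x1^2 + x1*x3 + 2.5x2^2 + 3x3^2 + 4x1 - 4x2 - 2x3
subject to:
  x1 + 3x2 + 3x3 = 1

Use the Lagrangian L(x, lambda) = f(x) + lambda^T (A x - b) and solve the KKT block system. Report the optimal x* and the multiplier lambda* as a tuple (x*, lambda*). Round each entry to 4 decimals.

Form the Lagrangian:
  L(x, lambda) = (1/2) x^T Q x + c^T x + lambda^T (A x - b)
Stationarity (grad_x L = 0): Q x + c + A^T lambda = 0.
Primal feasibility: A x = b.

This gives the KKT block system:
  [ Q   A^T ] [ x     ]   [-c ]
  [ A    0  ] [ lambda ] = [ b ]

Solving the linear system:
  x*      = (-0.9568, 0.4506, 0.2016)
  lambda* = (0.5823)
  f(x*)   = -3.3076

x* = (-0.9568, 0.4506, 0.2016), lambda* = (0.5823)


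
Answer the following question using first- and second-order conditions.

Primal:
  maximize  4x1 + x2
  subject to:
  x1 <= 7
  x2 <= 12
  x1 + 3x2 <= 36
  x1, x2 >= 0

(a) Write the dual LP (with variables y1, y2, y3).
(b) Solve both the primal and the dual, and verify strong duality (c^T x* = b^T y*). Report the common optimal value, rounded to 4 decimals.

The standard primal-dual pair for 'max c^T x s.t. A x <= b, x >= 0' is:
  Dual:  min b^T y  s.t.  A^T y >= c,  y >= 0.

So the dual LP is:
  minimize  7y1 + 12y2 + 36y3
  subject to:
    y1 + y3 >= 4
    y2 + 3y3 >= 1
    y1, y2, y3 >= 0

Solving the primal: x* = (7, 9.6667).
  primal value c^T x* = 37.6667.
Solving the dual: y* = (3.6667, 0, 0.3333).
  dual value b^T y* = 37.6667.
Strong duality: c^T x* = b^T y*. Confirmed.

37.6667


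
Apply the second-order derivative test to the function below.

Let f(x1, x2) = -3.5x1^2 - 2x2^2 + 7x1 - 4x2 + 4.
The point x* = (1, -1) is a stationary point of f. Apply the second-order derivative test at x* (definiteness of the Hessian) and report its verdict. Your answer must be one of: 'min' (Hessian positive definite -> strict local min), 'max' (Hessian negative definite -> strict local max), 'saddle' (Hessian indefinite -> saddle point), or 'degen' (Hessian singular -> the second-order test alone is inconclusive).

Compute the Hessian H = grad^2 f:
  H = [[-7, 0], [0, -4]]
Verify stationarity: grad f(x*) = H x* + g = (0, 0).
Eigenvalues of H: -7, -4.
Both eigenvalues < 0, so H is negative definite -> x* is a strict local max.

max


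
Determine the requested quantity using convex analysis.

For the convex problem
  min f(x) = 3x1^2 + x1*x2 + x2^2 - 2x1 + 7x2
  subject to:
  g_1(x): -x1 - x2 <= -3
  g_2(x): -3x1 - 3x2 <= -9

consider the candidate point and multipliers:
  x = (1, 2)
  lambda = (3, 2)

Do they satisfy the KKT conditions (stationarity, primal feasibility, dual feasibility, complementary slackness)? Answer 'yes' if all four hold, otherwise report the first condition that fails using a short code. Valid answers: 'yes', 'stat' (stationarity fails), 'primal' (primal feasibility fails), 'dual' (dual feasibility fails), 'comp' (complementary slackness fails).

Gradient of f: grad f(x) = Q x + c = (6, 12)
Constraint values g_i(x) = a_i^T x - b_i:
  g_1((1, 2)) = 0
  g_2((1, 2)) = 0
Stationarity residual: grad f(x) + sum_i lambda_i a_i = (-3, 3)
  -> stationarity FAILS
Primal feasibility (all g_i <= 0): OK
Dual feasibility (all lambda_i >= 0): OK
Complementary slackness (lambda_i * g_i(x) = 0 for all i): OK

Verdict: the first failing condition is stationarity -> stat.

stat


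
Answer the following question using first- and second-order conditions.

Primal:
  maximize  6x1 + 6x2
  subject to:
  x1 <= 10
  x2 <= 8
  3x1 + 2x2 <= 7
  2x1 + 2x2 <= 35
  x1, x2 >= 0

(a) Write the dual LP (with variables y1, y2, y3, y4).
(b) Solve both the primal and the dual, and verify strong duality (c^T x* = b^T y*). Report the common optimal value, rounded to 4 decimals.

The standard primal-dual pair for 'max c^T x s.t. A x <= b, x >= 0' is:
  Dual:  min b^T y  s.t.  A^T y >= c,  y >= 0.

So the dual LP is:
  minimize  10y1 + 8y2 + 7y3 + 35y4
  subject to:
    y1 + 3y3 + 2y4 >= 6
    y2 + 2y3 + 2y4 >= 6
    y1, y2, y3, y4 >= 0

Solving the primal: x* = (0, 3.5).
  primal value c^T x* = 21.
Solving the dual: y* = (0, 0, 3, 0).
  dual value b^T y* = 21.
Strong duality: c^T x* = b^T y*. Confirmed.

21


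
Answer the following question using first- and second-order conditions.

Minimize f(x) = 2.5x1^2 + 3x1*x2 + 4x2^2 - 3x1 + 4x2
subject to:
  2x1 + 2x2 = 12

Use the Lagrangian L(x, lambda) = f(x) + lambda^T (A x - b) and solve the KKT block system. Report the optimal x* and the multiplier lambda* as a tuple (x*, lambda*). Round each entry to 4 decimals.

Form the Lagrangian:
  L(x, lambda) = (1/2) x^T Q x + c^T x + lambda^T (A x - b)
Stationarity (grad_x L = 0): Q x + c + A^T lambda = 0.
Primal feasibility: A x = b.

This gives the KKT block system:
  [ Q   A^T ] [ x     ]   [-c ]
  [ A    0  ] [ lambda ] = [ b ]

Solving the linear system:
  x*      = (5.2857, 0.7143)
  lambda* = (-12.7857)
  f(x*)   = 70.2143

x* = (5.2857, 0.7143), lambda* = (-12.7857)


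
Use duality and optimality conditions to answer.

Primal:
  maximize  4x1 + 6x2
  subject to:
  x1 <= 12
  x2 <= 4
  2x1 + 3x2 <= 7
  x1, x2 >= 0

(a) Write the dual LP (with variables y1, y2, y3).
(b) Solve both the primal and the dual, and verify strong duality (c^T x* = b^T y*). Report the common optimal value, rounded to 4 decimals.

The standard primal-dual pair for 'max c^T x s.t. A x <= b, x >= 0' is:
  Dual:  min b^T y  s.t.  A^T y >= c,  y >= 0.

So the dual LP is:
  minimize  12y1 + 4y2 + 7y3
  subject to:
    y1 + 2y3 >= 4
    y2 + 3y3 >= 6
    y1, y2, y3 >= 0

Solving the primal: x* = (3.5, 0).
  primal value c^T x* = 14.
Solving the dual: y* = (0, 0, 2).
  dual value b^T y* = 14.
Strong duality: c^T x* = b^T y*. Confirmed.

14


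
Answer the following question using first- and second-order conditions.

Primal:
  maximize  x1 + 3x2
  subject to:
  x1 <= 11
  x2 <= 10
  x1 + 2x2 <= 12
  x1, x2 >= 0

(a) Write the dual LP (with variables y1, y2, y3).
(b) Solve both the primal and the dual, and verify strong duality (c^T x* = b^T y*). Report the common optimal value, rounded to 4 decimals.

The standard primal-dual pair for 'max c^T x s.t. A x <= b, x >= 0' is:
  Dual:  min b^T y  s.t.  A^T y >= c,  y >= 0.

So the dual LP is:
  minimize  11y1 + 10y2 + 12y3
  subject to:
    y1 + y3 >= 1
    y2 + 2y3 >= 3
    y1, y2, y3 >= 0

Solving the primal: x* = (0, 6).
  primal value c^T x* = 18.
Solving the dual: y* = (0, 0, 1.5).
  dual value b^T y* = 18.
Strong duality: c^T x* = b^T y*. Confirmed.

18


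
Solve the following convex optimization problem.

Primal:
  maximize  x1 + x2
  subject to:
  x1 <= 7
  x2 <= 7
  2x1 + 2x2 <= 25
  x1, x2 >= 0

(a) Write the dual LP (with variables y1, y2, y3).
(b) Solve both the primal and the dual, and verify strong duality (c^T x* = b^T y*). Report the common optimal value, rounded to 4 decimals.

The standard primal-dual pair for 'max c^T x s.t. A x <= b, x >= 0' is:
  Dual:  min b^T y  s.t.  A^T y >= c,  y >= 0.

So the dual LP is:
  minimize  7y1 + 7y2 + 25y3
  subject to:
    y1 + 2y3 >= 1
    y2 + 2y3 >= 1
    y1, y2, y3 >= 0

Solving the primal: x* = (5.5, 7).
  primal value c^T x* = 12.5.
Solving the dual: y* = (0, 0, 0.5).
  dual value b^T y* = 12.5.
Strong duality: c^T x* = b^T y*. Confirmed.

12.5


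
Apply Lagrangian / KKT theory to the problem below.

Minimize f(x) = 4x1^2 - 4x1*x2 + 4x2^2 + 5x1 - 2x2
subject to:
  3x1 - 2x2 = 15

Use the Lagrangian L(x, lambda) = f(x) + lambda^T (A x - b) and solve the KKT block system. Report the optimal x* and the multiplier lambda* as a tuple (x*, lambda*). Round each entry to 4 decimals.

Form the Lagrangian:
  L(x, lambda) = (1/2) x^T Q x + c^T x + lambda^T (A x - b)
Stationarity (grad_x L = 0): Q x + c + A^T lambda = 0.
Primal feasibility: A x = b.

This gives the KKT block system:
  [ Q   A^T ] [ x     ]   [-c ]
  [ A    0  ] [ lambda ] = [ b ]

Solving the linear system:
  x*      = (4.1429, -1.2857)
  lambda* = (-14.4286)
  f(x*)   = 119.8571

x* = (4.1429, -1.2857), lambda* = (-14.4286)


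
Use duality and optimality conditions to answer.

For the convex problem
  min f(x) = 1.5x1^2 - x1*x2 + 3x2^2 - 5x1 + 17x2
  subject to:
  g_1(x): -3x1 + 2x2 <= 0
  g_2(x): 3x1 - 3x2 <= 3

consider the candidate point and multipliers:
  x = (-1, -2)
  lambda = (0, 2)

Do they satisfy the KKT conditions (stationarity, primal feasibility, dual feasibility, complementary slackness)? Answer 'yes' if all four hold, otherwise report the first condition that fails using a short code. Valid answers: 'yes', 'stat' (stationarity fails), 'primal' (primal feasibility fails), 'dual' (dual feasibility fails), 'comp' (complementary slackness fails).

Gradient of f: grad f(x) = Q x + c = (-6, 6)
Constraint values g_i(x) = a_i^T x - b_i:
  g_1((-1, -2)) = -1
  g_2((-1, -2)) = 0
Stationarity residual: grad f(x) + sum_i lambda_i a_i = (0, 0)
  -> stationarity OK
Primal feasibility (all g_i <= 0): OK
Dual feasibility (all lambda_i >= 0): OK
Complementary slackness (lambda_i * g_i(x) = 0 for all i): OK

Verdict: yes, KKT holds.

yes


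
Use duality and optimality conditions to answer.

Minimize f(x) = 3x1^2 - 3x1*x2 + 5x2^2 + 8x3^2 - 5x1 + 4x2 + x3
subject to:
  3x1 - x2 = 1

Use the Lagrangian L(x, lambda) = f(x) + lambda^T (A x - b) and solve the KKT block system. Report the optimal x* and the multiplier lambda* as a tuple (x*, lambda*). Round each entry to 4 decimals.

Form the Lagrangian:
  L(x, lambda) = (1/2) x^T Q x + c^T x + lambda^T (A x - b)
Stationarity (grad_x L = 0): Q x + c + A^T lambda = 0.
Primal feasibility: A x = b.

This gives the KKT block system:
  [ Q   A^T ] [ x     ]   [-c ]
  [ A    0  ] [ lambda ] = [ b ]

Solving the linear system:
  x*      = (0.2564, -0.2308, -0.0625)
  lambda* = (0.9231)
  f(x*)   = -1.5954

x* = (0.2564, -0.2308, -0.0625), lambda* = (0.9231)


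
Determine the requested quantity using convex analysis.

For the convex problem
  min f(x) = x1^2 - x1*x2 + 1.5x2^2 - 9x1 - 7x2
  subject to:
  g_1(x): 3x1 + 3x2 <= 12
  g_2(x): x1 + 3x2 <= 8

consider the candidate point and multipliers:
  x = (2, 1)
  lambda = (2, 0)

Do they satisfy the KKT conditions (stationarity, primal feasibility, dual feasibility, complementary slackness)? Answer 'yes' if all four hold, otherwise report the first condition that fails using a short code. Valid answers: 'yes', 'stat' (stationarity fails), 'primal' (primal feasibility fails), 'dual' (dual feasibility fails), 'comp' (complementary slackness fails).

Gradient of f: grad f(x) = Q x + c = (-6, -6)
Constraint values g_i(x) = a_i^T x - b_i:
  g_1((2, 1)) = -3
  g_2((2, 1)) = -3
Stationarity residual: grad f(x) + sum_i lambda_i a_i = (0, 0)
  -> stationarity OK
Primal feasibility (all g_i <= 0): OK
Dual feasibility (all lambda_i >= 0): OK
Complementary slackness (lambda_i * g_i(x) = 0 for all i): FAILS

Verdict: the first failing condition is complementary_slackness -> comp.

comp


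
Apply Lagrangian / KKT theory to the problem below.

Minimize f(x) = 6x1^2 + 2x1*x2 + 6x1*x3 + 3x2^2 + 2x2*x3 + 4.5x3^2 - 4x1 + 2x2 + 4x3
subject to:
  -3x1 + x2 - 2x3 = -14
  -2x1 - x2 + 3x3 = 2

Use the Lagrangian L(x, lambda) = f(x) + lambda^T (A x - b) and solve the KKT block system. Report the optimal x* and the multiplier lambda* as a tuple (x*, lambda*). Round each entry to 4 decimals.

Form the Lagrangian:
  L(x, lambda) = (1/2) x^T Q x + c^T x + lambda^T (A x - b)
Stationarity (grad_x L = 0): Q x + c + A^T lambda = 0.
Primal feasibility: A x = b.

This gives the KKT block system:
  [ Q   A^T ] [ x     ]   [-c ]
  [ A    0  ] [ lambda ] = [ b ]

Solving the linear system:
  x*      = (2.6506, -3.5416, 1.2532)
  lambda* = (10.2255, -1.2163)
  f(x*)   = 66.4584

x* = (2.6506, -3.5416, 1.2532), lambda* = (10.2255, -1.2163)


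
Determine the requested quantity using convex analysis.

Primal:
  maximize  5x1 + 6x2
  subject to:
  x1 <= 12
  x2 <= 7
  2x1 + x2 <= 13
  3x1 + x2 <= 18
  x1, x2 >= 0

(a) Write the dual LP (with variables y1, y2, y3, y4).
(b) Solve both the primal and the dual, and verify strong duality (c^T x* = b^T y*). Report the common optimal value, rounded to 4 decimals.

The standard primal-dual pair for 'max c^T x s.t. A x <= b, x >= 0' is:
  Dual:  min b^T y  s.t.  A^T y >= c,  y >= 0.

So the dual LP is:
  minimize  12y1 + 7y2 + 13y3 + 18y4
  subject to:
    y1 + 2y3 + 3y4 >= 5
    y2 + y3 + y4 >= 6
    y1, y2, y3, y4 >= 0

Solving the primal: x* = (3, 7).
  primal value c^T x* = 57.
Solving the dual: y* = (0, 3.5, 2.5, 0).
  dual value b^T y* = 57.
Strong duality: c^T x* = b^T y*. Confirmed.

57


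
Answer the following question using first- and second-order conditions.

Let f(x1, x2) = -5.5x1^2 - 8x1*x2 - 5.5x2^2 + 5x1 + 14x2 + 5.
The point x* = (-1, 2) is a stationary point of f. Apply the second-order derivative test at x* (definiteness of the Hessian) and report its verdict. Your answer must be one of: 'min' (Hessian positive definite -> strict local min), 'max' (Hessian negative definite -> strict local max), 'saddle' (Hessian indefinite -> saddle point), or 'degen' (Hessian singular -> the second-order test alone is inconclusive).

Compute the Hessian H = grad^2 f:
  H = [[-11, -8], [-8, -11]]
Verify stationarity: grad f(x*) = H x* + g = (0, 0).
Eigenvalues of H: -19, -3.
Both eigenvalues < 0, so H is negative definite -> x* is a strict local max.

max


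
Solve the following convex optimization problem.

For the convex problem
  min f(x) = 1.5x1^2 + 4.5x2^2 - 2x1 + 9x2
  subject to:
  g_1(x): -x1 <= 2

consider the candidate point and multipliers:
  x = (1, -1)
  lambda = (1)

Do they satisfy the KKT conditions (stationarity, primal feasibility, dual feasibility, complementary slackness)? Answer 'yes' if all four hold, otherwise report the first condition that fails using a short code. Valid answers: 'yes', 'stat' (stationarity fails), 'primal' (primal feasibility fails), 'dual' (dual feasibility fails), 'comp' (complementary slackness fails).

Gradient of f: grad f(x) = Q x + c = (1, 0)
Constraint values g_i(x) = a_i^T x - b_i:
  g_1((1, -1)) = -3
Stationarity residual: grad f(x) + sum_i lambda_i a_i = (0, 0)
  -> stationarity OK
Primal feasibility (all g_i <= 0): OK
Dual feasibility (all lambda_i >= 0): OK
Complementary slackness (lambda_i * g_i(x) = 0 for all i): FAILS

Verdict: the first failing condition is complementary_slackness -> comp.

comp


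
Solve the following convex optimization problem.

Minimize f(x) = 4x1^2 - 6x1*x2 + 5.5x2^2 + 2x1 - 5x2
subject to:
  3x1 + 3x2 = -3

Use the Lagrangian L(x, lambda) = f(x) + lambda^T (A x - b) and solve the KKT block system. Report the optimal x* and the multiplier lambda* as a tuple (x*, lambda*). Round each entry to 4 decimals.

Form the Lagrangian:
  L(x, lambda) = (1/2) x^T Q x + c^T x + lambda^T (A x - b)
Stationarity (grad_x L = 0): Q x + c + A^T lambda = 0.
Primal feasibility: A x = b.

This gives the KKT block system:
  [ Q   A^T ] [ x     ]   [-c ]
  [ A    0  ] [ lambda ] = [ b ]

Solving the linear system:
  x*      = (-0.7742, -0.2258)
  lambda* = (0.9462)
  f(x*)   = 1.2097

x* = (-0.7742, -0.2258), lambda* = (0.9462)


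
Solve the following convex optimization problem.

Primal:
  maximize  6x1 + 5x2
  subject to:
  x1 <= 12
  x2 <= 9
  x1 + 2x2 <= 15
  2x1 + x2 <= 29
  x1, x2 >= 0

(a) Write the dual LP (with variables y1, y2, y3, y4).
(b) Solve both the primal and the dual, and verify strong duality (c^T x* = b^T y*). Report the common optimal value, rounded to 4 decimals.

The standard primal-dual pair for 'max c^T x s.t. A x <= b, x >= 0' is:
  Dual:  min b^T y  s.t.  A^T y >= c,  y >= 0.

So the dual LP is:
  minimize  12y1 + 9y2 + 15y3 + 29y4
  subject to:
    y1 + y3 + 2y4 >= 6
    y2 + 2y3 + y4 >= 5
    y1, y2, y3, y4 >= 0

Solving the primal: x* = (12, 1.5).
  primal value c^T x* = 79.5.
Solving the dual: y* = (3.5, 0, 2.5, 0).
  dual value b^T y* = 79.5.
Strong duality: c^T x* = b^T y*. Confirmed.

79.5


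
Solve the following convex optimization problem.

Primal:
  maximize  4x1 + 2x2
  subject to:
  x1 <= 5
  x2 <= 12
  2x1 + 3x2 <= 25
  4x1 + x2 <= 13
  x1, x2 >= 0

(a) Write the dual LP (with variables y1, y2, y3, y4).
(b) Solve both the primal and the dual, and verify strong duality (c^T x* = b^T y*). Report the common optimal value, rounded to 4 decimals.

The standard primal-dual pair for 'max c^T x s.t. A x <= b, x >= 0' is:
  Dual:  min b^T y  s.t.  A^T y >= c,  y >= 0.

So the dual LP is:
  minimize  5y1 + 12y2 + 25y3 + 13y4
  subject to:
    y1 + 2y3 + 4y4 >= 4
    y2 + 3y3 + y4 >= 2
    y1, y2, y3, y4 >= 0

Solving the primal: x* = (1.4, 7.4).
  primal value c^T x* = 20.4.
Solving the dual: y* = (0, 0, 0.4, 0.8).
  dual value b^T y* = 20.4.
Strong duality: c^T x* = b^T y*. Confirmed.

20.4


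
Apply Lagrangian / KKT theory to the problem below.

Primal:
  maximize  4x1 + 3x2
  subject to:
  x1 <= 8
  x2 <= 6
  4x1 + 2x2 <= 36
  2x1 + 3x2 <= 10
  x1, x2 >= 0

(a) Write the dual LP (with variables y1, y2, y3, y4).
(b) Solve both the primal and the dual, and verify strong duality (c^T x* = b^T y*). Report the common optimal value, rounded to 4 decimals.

The standard primal-dual pair for 'max c^T x s.t. A x <= b, x >= 0' is:
  Dual:  min b^T y  s.t.  A^T y >= c,  y >= 0.

So the dual LP is:
  minimize  8y1 + 6y2 + 36y3 + 10y4
  subject to:
    y1 + 4y3 + 2y4 >= 4
    y2 + 2y3 + 3y4 >= 3
    y1, y2, y3, y4 >= 0

Solving the primal: x* = (5, 0).
  primal value c^T x* = 20.
Solving the dual: y* = (0, 0, 0, 2).
  dual value b^T y* = 20.
Strong duality: c^T x* = b^T y*. Confirmed.

20


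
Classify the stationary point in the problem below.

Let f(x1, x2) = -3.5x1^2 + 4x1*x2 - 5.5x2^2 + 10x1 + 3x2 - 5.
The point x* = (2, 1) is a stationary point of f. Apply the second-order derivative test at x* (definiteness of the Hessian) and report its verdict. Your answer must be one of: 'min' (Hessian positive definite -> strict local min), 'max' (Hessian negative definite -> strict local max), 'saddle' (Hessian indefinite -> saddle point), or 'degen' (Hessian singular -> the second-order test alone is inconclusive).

Compute the Hessian H = grad^2 f:
  H = [[-7, 4], [4, -11]]
Verify stationarity: grad f(x*) = H x* + g = (0, 0).
Eigenvalues of H: -13.4721, -4.5279.
Both eigenvalues < 0, so H is negative definite -> x* is a strict local max.

max


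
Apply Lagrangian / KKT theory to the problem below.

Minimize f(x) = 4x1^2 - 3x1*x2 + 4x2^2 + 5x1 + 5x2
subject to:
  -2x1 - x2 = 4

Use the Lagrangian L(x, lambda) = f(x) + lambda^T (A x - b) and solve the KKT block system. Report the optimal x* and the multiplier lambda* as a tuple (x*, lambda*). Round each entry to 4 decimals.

Form the Lagrangian:
  L(x, lambda) = (1/2) x^T Q x + c^T x + lambda^T (A x - b)
Stationarity (grad_x L = 0): Q x + c + A^T lambda = 0.
Primal feasibility: A x = b.

This gives the KKT block system:
  [ Q   A^T ] [ x     ]   [-c ]
  [ A    0  ] [ lambda ] = [ b ]

Solving the linear system:
  x*      = (-1.3654, -1.2692)
  lambda* = (-1.0577)
  f(x*)   = -4.4712

x* = (-1.3654, -1.2692), lambda* = (-1.0577)


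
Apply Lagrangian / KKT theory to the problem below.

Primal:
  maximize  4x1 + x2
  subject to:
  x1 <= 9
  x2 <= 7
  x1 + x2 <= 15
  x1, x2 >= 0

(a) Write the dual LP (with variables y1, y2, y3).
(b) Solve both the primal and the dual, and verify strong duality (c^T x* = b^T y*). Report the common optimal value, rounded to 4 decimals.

The standard primal-dual pair for 'max c^T x s.t. A x <= b, x >= 0' is:
  Dual:  min b^T y  s.t.  A^T y >= c,  y >= 0.

So the dual LP is:
  minimize  9y1 + 7y2 + 15y3
  subject to:
    y1 + y3 >= 4
    y2 + y3 >= 1
    y1, y2, y3 >= 0

Solving the primal: x* = (9, 6).
  primal value c^T x* = 42.
Solving the dual: y* = (3, 0, 1).
  dual value b^T y* = 42.
Strong duality: c^T x* = b^T y*. Confirmed.

42


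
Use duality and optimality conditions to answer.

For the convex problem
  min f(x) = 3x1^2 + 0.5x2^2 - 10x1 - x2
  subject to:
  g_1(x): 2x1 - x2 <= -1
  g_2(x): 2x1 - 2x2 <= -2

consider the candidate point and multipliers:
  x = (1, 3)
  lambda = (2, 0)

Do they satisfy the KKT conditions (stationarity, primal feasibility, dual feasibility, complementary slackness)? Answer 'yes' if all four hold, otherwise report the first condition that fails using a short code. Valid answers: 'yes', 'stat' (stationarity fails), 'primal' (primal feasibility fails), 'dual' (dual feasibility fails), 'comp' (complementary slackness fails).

Gradient of f: grad f(x) = Q x + c = (-4, 2)
Constraint values g_i(x) = a_i^T x - b_i:
  g_1((1, 3)) = 0
  g_2((1, 3)) = -2
Stationarity residual: grad f(x) + sum_i lambda_i a_i = (0, 0)
  -> stationarity OK
Primal feasibility (all g_i <= 0): OK
Dual feasibility (all lambda_i >= 0): OK
Complementary slackness (lambda_i * g_i(x) = 0 for all i): OK

Verdict: yes, KKT holds.

yes


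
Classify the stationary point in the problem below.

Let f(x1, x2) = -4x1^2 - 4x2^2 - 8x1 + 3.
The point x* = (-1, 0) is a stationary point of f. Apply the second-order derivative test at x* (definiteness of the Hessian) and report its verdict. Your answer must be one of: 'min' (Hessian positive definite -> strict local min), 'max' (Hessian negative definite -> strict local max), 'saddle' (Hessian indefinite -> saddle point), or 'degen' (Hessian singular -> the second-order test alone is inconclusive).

Compute the Hessian H = grad^2 f:
  H = [[-8, 0], [0, -8]]
Verify stationarity: grad f(x*) = H x* + g = (0, 0).
Eigenvalues of H: -8, -8.
Both eigenvalues < 0, so H is negative definite -> x* is a strict local max.

max


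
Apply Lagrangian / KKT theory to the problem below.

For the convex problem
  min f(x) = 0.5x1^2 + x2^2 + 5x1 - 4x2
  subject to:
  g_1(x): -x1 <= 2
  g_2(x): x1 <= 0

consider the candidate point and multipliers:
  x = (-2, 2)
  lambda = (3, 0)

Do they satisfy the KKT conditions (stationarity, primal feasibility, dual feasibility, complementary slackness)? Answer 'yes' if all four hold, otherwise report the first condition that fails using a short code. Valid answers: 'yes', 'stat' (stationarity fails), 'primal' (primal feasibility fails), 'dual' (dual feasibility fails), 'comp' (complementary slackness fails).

Gradient of f: grad f(x) = Q x + c = (3, 0)
Constraint values g_i(x) = a_i^T x - b_i:
  g_1((-2, 2)) = 0
  g_2((-2, 2)) = -2
Stationarity residual: grad f(x) + sum_i lambda_i a_i = (0, 0)
  -> stationarity OK
Primal feasibility (all g_i <= 0): OK
Dual feasibility (all lambda_i >= 0): OK
Complementary slackness (lambda_i * g_i(x) = 0 for all i): OK

Verdict: yes, KKT holds.

yes


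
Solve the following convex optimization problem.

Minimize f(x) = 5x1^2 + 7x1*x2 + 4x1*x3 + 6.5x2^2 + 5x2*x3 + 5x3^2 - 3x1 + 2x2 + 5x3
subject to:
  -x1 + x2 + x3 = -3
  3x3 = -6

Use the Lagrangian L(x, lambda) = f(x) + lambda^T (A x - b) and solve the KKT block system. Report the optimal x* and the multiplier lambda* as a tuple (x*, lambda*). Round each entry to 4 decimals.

Form the Lagrangian:
  L(x, lambda) = (1/2) x^T Q x + c^T x + lambda^T (A x - b)
Stationarity (grad_x L = 0): Q x + c + A^T lambda = 0.
Primal feasibility: A x = b.

This gives the KKT block system:
  [ Q   A^T ] [ x     ]   [-c ]
  [ A    0  ] [ lambda ] = [ b ]

Solving the linear system:
  x*      = (1.0541, 0.0541, -2)
  lambda* = (-0.0811, 3.5315)
  f(x*)   = 3.9459

x* = (1.0541, 0.0541, -2), lambda* = (-0.0811, 3.5315)


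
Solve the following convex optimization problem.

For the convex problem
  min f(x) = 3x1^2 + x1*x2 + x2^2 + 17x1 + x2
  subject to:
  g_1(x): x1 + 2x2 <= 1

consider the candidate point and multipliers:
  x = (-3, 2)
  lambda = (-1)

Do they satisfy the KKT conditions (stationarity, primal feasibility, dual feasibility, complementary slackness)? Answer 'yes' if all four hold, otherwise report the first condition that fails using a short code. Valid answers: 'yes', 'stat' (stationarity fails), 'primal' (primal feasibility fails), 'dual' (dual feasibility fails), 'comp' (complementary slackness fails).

Gradient of f: grad f(x) = Q x + c = (1, 2)
Constraint values g_i(x) = a_i^T x - b_i:
  g_1((-3, 2)) = 0
Stationarity residual: grad f(x) + sum_i lambda_i a_i = (0, 0)
  -> stationarity OK
Primal feasibility (all g_i <= 0): OK
Dual feasibility (all lambda_i >= 0): FAILS
Complementary slackness (lambda_i * g_i(x) = 0 for all i): OK

Verdict: the first failing condition is dual_feasibility -> dual.

dual


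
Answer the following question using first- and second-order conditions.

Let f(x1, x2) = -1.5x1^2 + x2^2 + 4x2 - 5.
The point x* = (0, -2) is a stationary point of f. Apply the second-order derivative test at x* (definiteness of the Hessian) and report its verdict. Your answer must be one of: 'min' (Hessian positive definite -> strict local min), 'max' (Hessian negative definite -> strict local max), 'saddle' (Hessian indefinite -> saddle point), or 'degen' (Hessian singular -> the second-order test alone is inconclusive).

Compute the Hessian H = grad^2 f:
  H = [[-3, 0], [0, 2]]
Verify stationarity: grad f(x*) = H x* + g = (0, 0).
Eigenvalues of H: -3, 2.
Eigenvalues have mixed signs, so H is indefinite -> x* is a saddle point.

saddle


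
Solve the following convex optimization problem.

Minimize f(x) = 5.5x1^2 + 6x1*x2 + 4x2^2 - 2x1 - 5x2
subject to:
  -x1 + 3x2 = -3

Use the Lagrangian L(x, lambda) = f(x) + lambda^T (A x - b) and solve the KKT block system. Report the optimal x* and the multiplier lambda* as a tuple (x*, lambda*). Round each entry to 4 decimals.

Form the Lagrangian:
  L(x, lambda) = (1/2) x^T Q x + c^T x + lambda^T (A x - b)
Stationarity (grad_x L = 0): Q x + c + A^T lambda = 0.
Primal feasibility: A x = b.

This gives the KKT block system:
  [ Q   A^T ] [ x     ]   [-c ]
  [ A    0  ] [ lambda ] = [ b ]

Solving the linear system:
  x*      = (0.7762, -0.7413)
  lambda* = (2.0909)
  f(x*)   = 4.2133

x* = (0.7762, -0.7413), lambda* = (2.0909)
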